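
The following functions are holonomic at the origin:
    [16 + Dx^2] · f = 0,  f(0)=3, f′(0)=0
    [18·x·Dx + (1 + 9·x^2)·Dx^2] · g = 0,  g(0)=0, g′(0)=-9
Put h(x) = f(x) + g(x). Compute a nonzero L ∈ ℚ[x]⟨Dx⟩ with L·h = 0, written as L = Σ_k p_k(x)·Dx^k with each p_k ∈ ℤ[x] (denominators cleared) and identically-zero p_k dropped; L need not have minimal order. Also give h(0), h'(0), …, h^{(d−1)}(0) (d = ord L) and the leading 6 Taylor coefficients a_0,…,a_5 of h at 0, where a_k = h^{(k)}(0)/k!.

f: a_k = 3, 0, -24, 0, 32, 0, …
g: a_k = 0, -9, 0, 27, 0, -729/5, …
Weyl lclm of L_f,L_g ⇒ L₀ (ord ≤ 4).
L = (-13248·x + 181440·x^3 + 186624·x^5)·Dx + (-16 + 6048·x^2 + 66096·x^4 + 93312·x^6)·Dx^2 + (-828·x + 11340·x^3 + 11664·x^5)·Dx^3 + (-1 + 378·x^2 + 4131·x^4 + 5832·x^6)·Dx^4  (order 4).
h: a_k = 3, -9, -24, 27, 32, -729/5, …
ICs: h(0) = 3, h′(0) = -9, h′′(0) = -48, h′′′(0) = 162.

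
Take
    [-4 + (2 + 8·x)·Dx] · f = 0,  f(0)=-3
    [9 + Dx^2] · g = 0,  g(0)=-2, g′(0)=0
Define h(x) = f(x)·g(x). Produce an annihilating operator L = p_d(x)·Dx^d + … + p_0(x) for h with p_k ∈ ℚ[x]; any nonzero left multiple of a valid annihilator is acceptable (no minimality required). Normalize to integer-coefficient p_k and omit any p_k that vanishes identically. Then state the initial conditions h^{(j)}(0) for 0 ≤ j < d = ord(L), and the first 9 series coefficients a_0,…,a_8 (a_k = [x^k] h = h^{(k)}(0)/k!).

f: a_k = -3, -6, 6, -12, 30, -84, 252, -792, 2574, …
g: a_k = -2, 0, 9, 0, -27/4, 0, 81/40, 0, -729/2240, …
f·g: L₀ = L_f ⊗_s L_g, ord ≤ 1·2.
L = (21 + 72·x + 144·x^2) + (-4 - 16·x)·Dx + (1 + 8·x + 16·x^2)·Dx^2  (order 2).
h: a_k = 6, 12, -39, -30, 57/4, 201/2, -11223/40, 17937/20, -6875397/2240, …
ICs: h(0) = 6, h′(0) = 12.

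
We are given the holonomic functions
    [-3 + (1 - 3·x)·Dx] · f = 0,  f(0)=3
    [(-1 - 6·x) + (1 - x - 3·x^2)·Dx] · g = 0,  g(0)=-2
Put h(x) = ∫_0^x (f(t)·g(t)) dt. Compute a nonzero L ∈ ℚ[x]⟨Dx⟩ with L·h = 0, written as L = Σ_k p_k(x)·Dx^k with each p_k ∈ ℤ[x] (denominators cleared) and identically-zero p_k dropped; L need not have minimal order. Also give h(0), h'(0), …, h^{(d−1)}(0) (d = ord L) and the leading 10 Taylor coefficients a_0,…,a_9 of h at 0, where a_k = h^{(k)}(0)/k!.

L = (-4 + 27·x^2)·Dx + (1 - 4·x + 9·x^3)·Dx^2  (order 2).
h: a_k = 0, -6, -12, -32, -165/2, -1104/5, -592, -11238/7, -4377, -36032/3, …
ICs: h(0) = 0, h′(0) = -6.

f: a_k = 3, 9, 27, 81, 243, 729, 2187, 6561, 19683, 59049, …
g: a_k = -2, -2, -8, -14, -38, -80, -194, -434, -1016, -2318, …
Sym-product of L_f,L_g gives L₀ (≤ ord 1).
h=∫₀ˣh₀: take L = L₀·Dx.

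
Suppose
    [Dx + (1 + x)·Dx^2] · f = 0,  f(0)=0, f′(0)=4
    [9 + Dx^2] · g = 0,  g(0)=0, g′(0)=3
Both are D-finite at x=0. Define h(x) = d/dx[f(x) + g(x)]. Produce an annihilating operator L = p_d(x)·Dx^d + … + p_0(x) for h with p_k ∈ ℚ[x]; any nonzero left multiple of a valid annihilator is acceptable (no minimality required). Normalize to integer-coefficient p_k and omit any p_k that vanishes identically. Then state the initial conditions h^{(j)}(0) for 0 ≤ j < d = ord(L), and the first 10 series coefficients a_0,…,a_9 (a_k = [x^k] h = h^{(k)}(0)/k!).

f: a_k = 0, 4, -2, 4/3, -1, 4/5, -2/3, 4/7, -1/2, 4/9, …
g: a_k = 0, 3, 0, -9/2, 0, 81/40, 0, -243/560, 0, 243/4480, …
Weyl lclm of L_f,L_g ⇒ L₀ (ord ≤ 4).
Differentiate: ansatz ord ≤ ord L₀ ⇒ L.
L = (135 + 162·x + 81·x^2) + (99 + 261·x + 243·x^2 + 81·x^3)·Dx + (15 + 18·x + 9·x^2)·Dx^2 + (11 + 29·x + 27·x^2 + 9·x^3)·Dx^3  (order 3).
h: a_k = 7, -4, -19/2, -4, 113/8, -4, 77/80, -4, 20107/4480, -4, …
ICs: h(0) = 7, h′(0) = -4, h′′(0) = -19.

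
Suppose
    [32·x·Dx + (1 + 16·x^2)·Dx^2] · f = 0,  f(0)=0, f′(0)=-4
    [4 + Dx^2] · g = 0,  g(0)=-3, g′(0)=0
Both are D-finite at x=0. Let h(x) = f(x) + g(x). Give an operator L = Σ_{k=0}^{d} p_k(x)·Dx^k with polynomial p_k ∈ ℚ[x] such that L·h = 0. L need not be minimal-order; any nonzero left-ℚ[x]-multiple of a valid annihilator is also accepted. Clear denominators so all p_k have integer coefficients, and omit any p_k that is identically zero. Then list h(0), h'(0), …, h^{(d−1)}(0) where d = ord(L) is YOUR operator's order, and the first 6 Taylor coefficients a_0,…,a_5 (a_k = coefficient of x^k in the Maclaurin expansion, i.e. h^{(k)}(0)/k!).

f: a_k = 0, -4, 0, 64/3, 0, -1024/5, …
g: a_k = -3, 0, 6, 0, -2, 0, …
Weyl lclm of L_f,L_g ⇒ L₀ (ord ≤ 4).
L = (-6016·x + 102400·x^3 + 32768·x^5)·Dx + (-28 + 1216·x^2 + 27648·x^4 + 16384·x^6)·Dx^2 + (-1504·x + 25600·x^3 + 8192·x^5)·Dx^3 + (-7 + 304·x^2 + 6912·x^4 + 4096·x^6)·Dx^4  (order 4).
h: a_k = -3, -4, 6, 64/3, -2, -1024/5, …
ICs: h(0) = -3, h′(0) = -4, h′′(0) = 12, h′′′(0) = 128.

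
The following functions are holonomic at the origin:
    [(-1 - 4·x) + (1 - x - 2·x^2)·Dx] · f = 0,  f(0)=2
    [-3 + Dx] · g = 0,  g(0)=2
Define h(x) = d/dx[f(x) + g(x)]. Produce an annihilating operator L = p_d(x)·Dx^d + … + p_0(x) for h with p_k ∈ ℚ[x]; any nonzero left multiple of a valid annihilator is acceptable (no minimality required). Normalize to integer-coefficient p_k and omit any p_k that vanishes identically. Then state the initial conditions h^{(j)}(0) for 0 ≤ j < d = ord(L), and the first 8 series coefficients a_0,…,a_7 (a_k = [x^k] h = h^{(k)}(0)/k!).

f: a_k = 2, 2, 6, 10, 22, 42, 86, 170, …
g: a_k = 2, 6, 9, 9, 27/4, 81/20, 81/40, 243/280, …
f+g: L₀ = lclm(L_f,L_g), ord ≤ 1+1.
h₀' ⇒ L via d/dx closure of L₀.
L = (12 + 126·x + 144·x^2 + 336·x^3 + 144·x^4) + (-7 - 42·x - 81·x^2 - 88·x^3 + 60·x^4 + 48·x^5)·Dx + (1 + 11·x^2 - 8·x^3 - 36·x^4 - 16·x^5)·Dx^2  (order 2).
h: a_k = 8, 30, 57, 115, 921/4, 10563/20, 47843/40, 766809/280, …
ICs: h(0) = 8, h′(0) = 30.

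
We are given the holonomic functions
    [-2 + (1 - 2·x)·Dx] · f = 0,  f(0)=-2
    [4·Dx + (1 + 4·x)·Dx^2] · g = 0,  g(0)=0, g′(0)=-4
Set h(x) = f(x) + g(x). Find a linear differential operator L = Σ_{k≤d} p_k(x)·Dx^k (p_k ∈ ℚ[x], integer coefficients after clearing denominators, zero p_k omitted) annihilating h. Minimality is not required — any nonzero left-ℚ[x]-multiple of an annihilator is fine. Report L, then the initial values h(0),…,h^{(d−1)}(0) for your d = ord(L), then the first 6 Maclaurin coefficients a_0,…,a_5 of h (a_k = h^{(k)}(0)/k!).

f: a_k = -2, -4, -8, -16, -32, -64, …
g: a_k = 0, -4, 8, -64/3, 64, -1024/5, …
f+g: L₀ = lclm(L_f,L_g), ord ≤ 1+2.
L = (28 + 16·x)·Dx + (-1 + 40·x + 32·x^2)·Dx^2 + (-1 - 3·x + 6·x^2 + 8·x^3)·Dx^3  (order 3).
h: a_k = -2, -8, 0, -112/3, 32, -1344/5, …
ICs: h(0) = -2, h′(0) = -8, h′′(0) = 0.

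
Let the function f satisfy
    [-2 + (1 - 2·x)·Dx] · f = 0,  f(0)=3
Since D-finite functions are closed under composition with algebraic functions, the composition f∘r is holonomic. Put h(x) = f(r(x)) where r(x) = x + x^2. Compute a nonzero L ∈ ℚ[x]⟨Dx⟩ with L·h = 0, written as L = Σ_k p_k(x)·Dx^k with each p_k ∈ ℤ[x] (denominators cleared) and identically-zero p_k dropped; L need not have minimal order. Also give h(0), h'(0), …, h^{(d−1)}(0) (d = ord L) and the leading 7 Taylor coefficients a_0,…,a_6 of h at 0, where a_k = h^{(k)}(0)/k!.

f: a_k = 3, 6, 12, 24, 48, 96, 192, …
L₀ from L_f via x↦r, Dx↦r'^{-1}Dx.
L = (2 + 4·x) + (-1 + 2·x + 2·x^2)·Dx  (order 1).
h: a_k = 3, 6, 18, 48, 132, 360, 984, …
ICs: h(0) = 3.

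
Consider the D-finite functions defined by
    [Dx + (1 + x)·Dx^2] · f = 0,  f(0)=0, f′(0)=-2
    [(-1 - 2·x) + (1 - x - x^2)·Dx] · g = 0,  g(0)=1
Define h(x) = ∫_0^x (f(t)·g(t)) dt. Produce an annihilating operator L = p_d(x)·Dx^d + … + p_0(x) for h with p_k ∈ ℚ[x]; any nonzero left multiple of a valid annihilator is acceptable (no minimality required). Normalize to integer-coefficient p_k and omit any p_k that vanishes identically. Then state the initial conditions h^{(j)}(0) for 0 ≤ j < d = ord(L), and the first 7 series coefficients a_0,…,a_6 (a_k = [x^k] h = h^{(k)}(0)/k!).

L = (3 + 4·x)·Dx + (1 + 7·x + 5·x^2)·Dx^2 + (-1 + 2·x^2 + x^3)·Dx^3  (order 3).
h: a_k = 0, 0, -1, -1/3, -11/12, -5/6, -247/180, …
ICs: h(0) = 0, h′(0) = 0, h′′(0) = -2.

f: a_k = 0, -2, 1, -2/3, 1/2, -2/5, 1/3, …
g: a_k = 1, 1, 2, 3, 5, 8, 13, …
Sym-product of L_f,L_g gives L₀ (≤ ord 2).
∫: right-multiply L₀ by Dx.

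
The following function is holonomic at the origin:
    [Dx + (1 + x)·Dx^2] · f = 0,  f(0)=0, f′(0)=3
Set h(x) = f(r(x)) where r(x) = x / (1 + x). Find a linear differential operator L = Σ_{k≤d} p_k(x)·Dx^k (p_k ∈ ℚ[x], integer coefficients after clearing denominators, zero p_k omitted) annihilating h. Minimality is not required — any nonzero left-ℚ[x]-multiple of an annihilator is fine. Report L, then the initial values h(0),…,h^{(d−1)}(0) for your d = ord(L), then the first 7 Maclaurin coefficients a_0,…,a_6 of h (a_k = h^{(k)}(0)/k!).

f: a_k = 0, 3, -3/2, 1, -3/4, 3/5, -1/2, …
L₀ from L_f via x↦r, Dx↦r'^{-1}Dx.
L = (3 + 4·x)·Dx + (1 + 3·x + 2·x^2)·Dx^2  (order 2).
h: a_k = 0, 3, -9/2, 7, -45/4, 93/5, -63/2, …
ICs: h(0) = 0, h′(0) = 3.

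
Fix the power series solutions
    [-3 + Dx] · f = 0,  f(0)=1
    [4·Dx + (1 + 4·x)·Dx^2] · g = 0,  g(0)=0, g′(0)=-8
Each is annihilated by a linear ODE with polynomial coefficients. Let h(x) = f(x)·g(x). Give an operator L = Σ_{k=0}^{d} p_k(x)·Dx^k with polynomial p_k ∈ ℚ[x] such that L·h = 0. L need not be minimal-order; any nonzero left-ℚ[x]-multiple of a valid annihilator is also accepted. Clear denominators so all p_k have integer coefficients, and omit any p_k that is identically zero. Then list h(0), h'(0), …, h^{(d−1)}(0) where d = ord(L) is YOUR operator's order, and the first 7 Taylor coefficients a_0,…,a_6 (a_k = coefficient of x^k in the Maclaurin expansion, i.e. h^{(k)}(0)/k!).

L = (-3 + 36·x) + (-2 - 24·x)·Dx + (1 + 4·x)·Dx^2  (order 2).
h: a_k = 0, -8, -8, -92/3, 36, -863/5, 1675/3, …
ICs: h(0) = 0, h′(0) = -8.

f: a_k = 1, 3, 9/2, 9/2, 27/8, 81/40, 81/80, …
g: a_k = 0, -8, 16, -128/3, 128, -2048/5, 4096/3, …
Product ⇒ symmetric product L₀, ord ≤ 2.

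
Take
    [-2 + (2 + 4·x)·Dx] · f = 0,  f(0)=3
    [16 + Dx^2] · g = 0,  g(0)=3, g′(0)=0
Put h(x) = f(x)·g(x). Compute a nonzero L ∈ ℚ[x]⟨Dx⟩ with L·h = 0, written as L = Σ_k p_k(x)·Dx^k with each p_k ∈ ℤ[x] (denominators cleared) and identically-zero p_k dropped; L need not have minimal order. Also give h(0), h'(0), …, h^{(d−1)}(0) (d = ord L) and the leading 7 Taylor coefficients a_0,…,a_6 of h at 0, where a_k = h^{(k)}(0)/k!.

f: a_k = 3, 3, -3/2, 3/2, -15/8, 21/8, -63/16, …
g: a_k = 3, 0, -24, 0, 32, 0, -256/15, …
f·g: L₀ = L_f ⊗_s L_g, ord ≤ 1·2.
L = (19 + 64·x + 64·x^2) + (-2 - 4·x)·Dx + (1 + 4·x + 4·x^2)·Dx^2  (order 2).
h: a_k = 9, 9, -153/2, -135/2, 1011/8, 543/8, -5281/80, …
ICs: h(0) = 9, h′(0) = 9.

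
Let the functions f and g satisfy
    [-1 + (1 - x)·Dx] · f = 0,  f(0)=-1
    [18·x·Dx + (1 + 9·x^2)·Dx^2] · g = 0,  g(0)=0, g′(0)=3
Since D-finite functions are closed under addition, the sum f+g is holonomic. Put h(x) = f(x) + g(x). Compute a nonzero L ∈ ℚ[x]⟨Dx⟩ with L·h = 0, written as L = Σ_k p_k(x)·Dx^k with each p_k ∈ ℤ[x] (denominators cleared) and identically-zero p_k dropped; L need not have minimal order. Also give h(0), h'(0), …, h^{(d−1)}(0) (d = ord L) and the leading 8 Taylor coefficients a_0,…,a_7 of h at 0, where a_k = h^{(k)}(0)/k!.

L = (-18 + 72·x + 486·x^2)·Dx + (12 - 18·x - 180·x^2 + 486·x^3)·Dx^2 + (-1 - 8·x - 72·x^3 + 81·x^4)·Dx^3  (order 3).
h: a_k = -1, 2, -1, -10, -1, 238/5, -1, -2194/7, …
ICs: h(0) = -1, h′(0) = 2, h′′(0) = -2.

f: a_k = -1, -1, -1, -1, -1, -1, -1, -1, …
g: a_k = 0, 3, 0, -9, 0, 243/5, 0, -2187/7, …
f+g: L₀ = lclm(L_f,L_g), ord ≤ 1+2.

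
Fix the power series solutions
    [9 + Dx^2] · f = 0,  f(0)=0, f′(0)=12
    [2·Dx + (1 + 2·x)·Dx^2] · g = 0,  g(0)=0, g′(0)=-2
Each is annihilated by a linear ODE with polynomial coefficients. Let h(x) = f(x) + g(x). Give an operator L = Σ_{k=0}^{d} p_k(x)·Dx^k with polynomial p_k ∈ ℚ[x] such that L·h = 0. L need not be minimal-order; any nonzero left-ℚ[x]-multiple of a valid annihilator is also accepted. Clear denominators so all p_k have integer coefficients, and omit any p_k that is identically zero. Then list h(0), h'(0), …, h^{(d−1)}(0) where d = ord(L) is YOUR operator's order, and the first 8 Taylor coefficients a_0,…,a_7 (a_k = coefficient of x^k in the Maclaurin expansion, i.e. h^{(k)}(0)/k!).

L = (594 + 648·x + 648·x^2)·Dx + (153 + 630·x + 972·x^2 + 648·x^3)·Dx^2 + (66 + 72·x + 72·x^2)·Dx^3 + (17 + 70·x + 108·x^2 + 72·x^3)·Dx^4  (order 4).
h: a_k = 0, 10, 2, -62/3, 4, 17/10, 32/3, -2803/140, …
ICs: h(0) = 0, h′(0) = 10, h′′(0) = 4, h′′′(0) = -124.

f: a_k = 0, 12, 0, -18, 0, 81/10, 0, -243/140, …
g: a_k = 0, -2, 2, -8/3, 4, -32/5, 32/3, -128/7, …
h₀=f+g: left-lcm gives L₀, ord ≤ 4.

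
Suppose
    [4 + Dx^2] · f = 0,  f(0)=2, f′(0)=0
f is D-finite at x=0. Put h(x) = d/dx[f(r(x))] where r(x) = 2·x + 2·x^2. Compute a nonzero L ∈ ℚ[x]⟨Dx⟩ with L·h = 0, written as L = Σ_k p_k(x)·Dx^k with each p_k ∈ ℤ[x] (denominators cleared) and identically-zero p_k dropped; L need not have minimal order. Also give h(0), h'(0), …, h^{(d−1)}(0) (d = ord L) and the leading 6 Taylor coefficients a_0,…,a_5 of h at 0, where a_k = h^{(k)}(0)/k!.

L = (28 + 128·x + 384·x^2 + 512·x^3 + 256·x^4) + (-6 - 12·x)·Dx + (1 + 4·x + 4·x^2)·Dx^2  (order 2).
h: a_k = 0, -32, -96, 64/3, 1280/3, 10496/15, …
ICs: h(0) = 0, h′(0) = -32.

f: a_k = 2, 0, -4, 0, 4/3, 0, …
L₀ from L_f via x↦r, Dx↦r'^{-1}Dx.
h₀' ⇒ L via d/dx closure of L₀.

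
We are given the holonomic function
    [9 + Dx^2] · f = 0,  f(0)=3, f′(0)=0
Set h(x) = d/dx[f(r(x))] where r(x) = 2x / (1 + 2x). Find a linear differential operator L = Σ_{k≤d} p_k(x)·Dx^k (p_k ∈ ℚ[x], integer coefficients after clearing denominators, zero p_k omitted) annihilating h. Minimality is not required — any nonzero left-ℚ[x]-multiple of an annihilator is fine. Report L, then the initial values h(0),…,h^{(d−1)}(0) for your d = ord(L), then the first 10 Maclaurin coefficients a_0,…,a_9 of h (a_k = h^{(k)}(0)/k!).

L = (60 + 96·x + 96·x^2) + (12 + 72·x + 144·x^2 + 96·x^3)·Dx + (1 + 8·x + 24·x^2 + 32·x^3 + 16·x^4)·Dx^2  (order 2).
h: a_k = 0, -108, 648, -1944, 2160, 58968/5, -462672/5, 14090544/35, -47223648/35, 130386024/35, …
ICs: h(0) = 0, h′(0) = -108.

f: a_k = 3, 0, -27/2, 0, 81/8, 0, -243/80, 0, 2187/4480, 0, …
f∘r: x↦r, Dx↦Dx/r' in L_f ⇒ L₀.
Differentiate: ansatz ord ≤ ord L₀ ⇒ L.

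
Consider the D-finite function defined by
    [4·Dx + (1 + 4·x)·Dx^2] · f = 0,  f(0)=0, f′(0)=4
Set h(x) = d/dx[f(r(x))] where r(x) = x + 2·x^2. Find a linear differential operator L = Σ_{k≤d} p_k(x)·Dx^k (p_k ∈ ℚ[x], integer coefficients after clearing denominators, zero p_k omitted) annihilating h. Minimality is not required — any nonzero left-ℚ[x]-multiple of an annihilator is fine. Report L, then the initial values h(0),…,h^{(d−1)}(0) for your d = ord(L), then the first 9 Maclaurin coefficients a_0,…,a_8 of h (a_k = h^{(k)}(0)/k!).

f: a_k = 0, 4, -8, 64/3, -64, 1024/5, -2048/3, 16384/7, -8192, …
f∘r: x↦r, Dx↦Dx/r' in L_f ⇒ L₀.
h₀' ⇒ L via d/dx closure of L₀.
L = (16·x + 32·x^2) + (1 + 8·x + 24·x^2 + 32·x^3)·Dx  (order 1).
h: a_k = 4, 0, -32, 128, -256, 0, 2048, -8192, 16384, …
ICs: h(0) = 4.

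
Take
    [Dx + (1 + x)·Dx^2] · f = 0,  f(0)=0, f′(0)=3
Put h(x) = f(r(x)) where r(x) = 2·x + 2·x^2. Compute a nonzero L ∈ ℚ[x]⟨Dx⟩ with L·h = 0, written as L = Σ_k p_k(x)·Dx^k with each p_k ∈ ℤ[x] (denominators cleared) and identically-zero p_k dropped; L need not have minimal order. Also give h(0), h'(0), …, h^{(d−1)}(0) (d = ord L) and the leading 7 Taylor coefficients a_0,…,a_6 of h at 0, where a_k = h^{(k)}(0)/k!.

f: a_k = 0, 3, -3/2, 1, -3/4, 3/5, -1/2, …
h₀=f(r): pull back L_f along r ⇒ L₀.
L = (4·x + 4·x^2)·Dx + (1 + 4·x + 6·x^2 + 4·x^3)·Dx^2  (order 2).
h: a_k = 0, 6, 0, -4, 6, -24/5, 0, …
ICs: h(0) = 0, h′(0) = 6.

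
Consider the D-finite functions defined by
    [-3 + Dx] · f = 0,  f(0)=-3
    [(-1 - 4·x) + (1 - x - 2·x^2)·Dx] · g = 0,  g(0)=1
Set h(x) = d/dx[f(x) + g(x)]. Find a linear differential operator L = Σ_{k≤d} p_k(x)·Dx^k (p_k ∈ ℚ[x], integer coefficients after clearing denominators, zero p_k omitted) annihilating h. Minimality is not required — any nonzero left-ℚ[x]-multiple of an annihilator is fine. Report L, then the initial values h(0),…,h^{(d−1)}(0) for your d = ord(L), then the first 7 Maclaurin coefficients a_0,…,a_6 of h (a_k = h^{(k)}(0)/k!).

L = (12 + 126·x + 144·x^2 + 336·x^3 + 144·x^4) + (-7 - 42·x - 81·x^2 - 88·x^3 + 60·x^4 + 48·x^5)·Dx + (1 + 11·x^2 - 8·x^3 - 36·x^4 - 16·x^5)·Dx^2  (order 2).
h: a_k = -8, -21, -51/2, 7/2, 597/8, 9591/40, 46871/80, …
ICs: h(0) = -8, h′(0) = -21.

f: a_k = -3, -9, -27/2, -27/2, -81/8, -243/40, -243/80, …
g: a_k = 1, 1, 3, 5, 11, 21, 43, …
Weyl lclm of L_f,L_g ⇒ L₀ (ord ≤ 2).
h=h₀': d/dx-closure on L₀ ⇒ L.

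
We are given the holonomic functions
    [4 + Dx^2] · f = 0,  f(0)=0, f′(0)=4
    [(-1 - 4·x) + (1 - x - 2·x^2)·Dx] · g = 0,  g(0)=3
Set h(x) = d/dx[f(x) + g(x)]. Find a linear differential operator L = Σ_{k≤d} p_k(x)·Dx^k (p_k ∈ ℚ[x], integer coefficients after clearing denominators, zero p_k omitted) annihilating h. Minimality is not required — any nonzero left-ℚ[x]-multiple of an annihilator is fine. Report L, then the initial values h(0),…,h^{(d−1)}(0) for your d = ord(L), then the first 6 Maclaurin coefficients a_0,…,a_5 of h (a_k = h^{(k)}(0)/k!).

L = (576 + 2400·x + 5616·x^2 + 3360·x^3 + 3840·x^4 + 1152·x^5 + 768·x^6) + (-68 - 236·x + 240·x^2 + 488·x^3 + 560·x^4 + 672·x^5 + 448·x^6 + 256·x^7)·Dx + (144 + 600·x + 1404·x^2 + 840·x^3 + 960·x^4 + 288·x^5 + 192·x^6)·Dx^2 + (-17 - 59·x + 60·x^2 + 122·x^3 + 140·x^4 + 168·x^5 + 112·x^6 + 64·x^7)·Dx^3  (order 3).
h: a_k = 7, 18, 37, 132, 953/3, 774, …
ICs: h(0) = 7, h′(0) = 18, h′′(0) = 74.

f: a_k = 0, 4, 0, -8/3, 0, 8/15, …
g: a_k = 3, 3, 9, 15, 33, 63, …
Sum ⇒ L₀ = lclm(L_f,L_g) in ℚ(x)⟨Dx⟩.
h₀' ⇒ L via d/dx closure of L₀.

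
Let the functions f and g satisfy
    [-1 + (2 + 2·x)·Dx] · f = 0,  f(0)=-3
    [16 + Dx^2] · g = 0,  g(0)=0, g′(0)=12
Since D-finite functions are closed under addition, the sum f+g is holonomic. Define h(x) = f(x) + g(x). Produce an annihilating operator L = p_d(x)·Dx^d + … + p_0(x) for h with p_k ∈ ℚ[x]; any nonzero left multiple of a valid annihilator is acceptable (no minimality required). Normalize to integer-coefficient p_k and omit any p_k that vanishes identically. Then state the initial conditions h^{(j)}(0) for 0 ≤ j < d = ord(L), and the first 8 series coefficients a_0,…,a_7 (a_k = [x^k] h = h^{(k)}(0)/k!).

L = (-1072 - 2048·x - 1024·x^2) + (2016 + 6112·x + 6144·x^2 + 2048·x^3)·Dx + (-67 - 128·x - 64·x^2)·Dx^2 + (126 + 382·x + 384·x^2 + 128·x^3)·Dx^3  (order 3).
h: a_k = -3, 21/2, 3/8, -515/16, 15/128, 32663/1280, 63/1024, -2107547/215040, …
ICs: h(0) = -3, h′(0) = 21/2, h′′(0) = 3/4.

f: a_k = -3, -3/2, 3/8, -3/16, 15/128, -21/256, 63/1024, -99/2048, …
g: a_k = 0, 12, 0, -32, 0, 128/5, 0, -1024/105, …
f+g: L₀ = lclm(L_f,L_g), ord ≤ 1+2.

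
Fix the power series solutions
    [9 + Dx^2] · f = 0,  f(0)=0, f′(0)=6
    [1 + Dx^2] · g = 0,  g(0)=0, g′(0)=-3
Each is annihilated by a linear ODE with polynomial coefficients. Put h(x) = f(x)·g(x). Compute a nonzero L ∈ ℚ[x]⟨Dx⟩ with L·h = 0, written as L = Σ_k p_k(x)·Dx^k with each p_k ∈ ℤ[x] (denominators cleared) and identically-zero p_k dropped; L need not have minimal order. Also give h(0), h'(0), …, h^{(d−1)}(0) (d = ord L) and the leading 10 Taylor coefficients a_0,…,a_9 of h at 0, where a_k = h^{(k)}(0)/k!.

L = 64 + 20·Dx^2 + Dx^4  (order 4).
h: a_k = 0, 0, -18, 0, 30, 0, -84/5, 0, 34/7, 0, …
ICs: h(0) = 0, h′(0) = 0, h′′(0) = -36, h′′′(0) = 0.

f: a_k = 0, 6, 0, -9, 0, 81/20, 0, -243/280, 0, 243/2240, …
g: a_k = 0, -3, 0, 1/2, 0, -1/40, 0, 1/1680, 0, -1/120960, …
L₀ := L_f ⊗_s L_g (sym. prod.), ord ≤ 4.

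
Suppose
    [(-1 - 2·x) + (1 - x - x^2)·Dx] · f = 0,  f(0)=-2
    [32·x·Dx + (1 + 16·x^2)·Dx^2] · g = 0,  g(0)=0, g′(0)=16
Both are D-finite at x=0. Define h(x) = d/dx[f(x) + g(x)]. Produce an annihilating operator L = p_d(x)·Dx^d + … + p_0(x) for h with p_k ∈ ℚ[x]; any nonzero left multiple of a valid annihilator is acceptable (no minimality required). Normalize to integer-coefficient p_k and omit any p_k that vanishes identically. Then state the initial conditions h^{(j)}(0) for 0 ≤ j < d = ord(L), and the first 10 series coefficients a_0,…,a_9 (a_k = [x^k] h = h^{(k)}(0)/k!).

L = (-64 + 256·x + 3904·x^2 + 6912·x^3 + 9696·x^4 + 1536·x^6) + (25 + 24·x - 542·x^2 + 780·x^3 + 6800·x^4 + 6560·x^5 + 768·x^6 + 1536·x^7)·Dx + (-2 - 17·x - 62·x^2 - 202·x^3 - 445·x^4 + 1136·x^5 + 576·x^6 + 256·x^7 + 256·x^8)·Dx^2  (order 2).
h: a_k = 14, -8, -274, -40, 4016, -156, -65830, -544, 1047586, -1780, …
ICs: h(0) = 14, h′(0) = -8.

f: a_k = -2, -2, -4, -6, -10, -16, -26, -42, -68, -110, …
g: a_k = 0, 16, 0, -256/3, 0, 4096/5, 0, -65536/7, 0, 1048576/9, …
L₀ := lclm(L_f,L_g); ord L₀ ≤ 1+2.
Differentiate: ansatz ord ≤ ord L₀ ⇒ L.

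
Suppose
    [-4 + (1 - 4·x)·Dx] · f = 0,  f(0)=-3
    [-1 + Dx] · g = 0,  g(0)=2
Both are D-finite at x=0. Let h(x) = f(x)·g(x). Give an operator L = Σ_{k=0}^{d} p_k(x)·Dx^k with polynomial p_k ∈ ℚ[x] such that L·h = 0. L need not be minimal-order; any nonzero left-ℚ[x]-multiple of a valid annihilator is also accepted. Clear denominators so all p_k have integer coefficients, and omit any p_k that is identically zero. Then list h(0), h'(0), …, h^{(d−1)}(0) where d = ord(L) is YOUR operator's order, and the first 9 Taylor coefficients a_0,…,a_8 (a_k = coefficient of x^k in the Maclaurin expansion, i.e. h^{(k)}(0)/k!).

f: a_k = -3, -12, -48, -192, -768, -3072, -12288, -49152, -196608, …
g: a_k = 2, 2, 1, 1/3, 1/12, 1/60, 1/360, 1/2520, 1/20160, …
Product ⇒ symmetric product L₀, ord ≤ 1.
L = (5 - 4·x) + (-1 + 4·x)·Dx  (order 1).
h: a_k = -6, -30, -123, -493, -7889/4, -157781/20, -757349/24, -106028861/840, -3392923553/6720, …
ICs: h(0) = -6.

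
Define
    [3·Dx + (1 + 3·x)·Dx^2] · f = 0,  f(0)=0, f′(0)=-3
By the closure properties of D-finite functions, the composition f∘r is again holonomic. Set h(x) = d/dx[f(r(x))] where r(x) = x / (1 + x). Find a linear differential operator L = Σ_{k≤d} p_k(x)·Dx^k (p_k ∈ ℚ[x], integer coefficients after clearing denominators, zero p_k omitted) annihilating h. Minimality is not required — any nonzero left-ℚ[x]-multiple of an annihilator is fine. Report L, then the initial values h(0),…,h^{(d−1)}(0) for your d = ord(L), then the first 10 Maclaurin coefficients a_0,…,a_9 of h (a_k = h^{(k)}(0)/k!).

L = (5 + 8·x) + (1 + 5·x + 4·x^2)·Dx  (order 1).
h: a_k = -3, 15, -63, 255, -1023, 4095, -16383, 65535, -262143, 1048575, …
ICs: h(0) = -3.

f: a_k = 0, -3, 9/2, -9, 81/4, -243/5, 243/2, -2187/7, 6561/8, -2187, …
Substitute x→r, Dx→(1/r')Dx; clear ⇒ L₀.
h₀' ⇒ L via d/dx closure of L₀.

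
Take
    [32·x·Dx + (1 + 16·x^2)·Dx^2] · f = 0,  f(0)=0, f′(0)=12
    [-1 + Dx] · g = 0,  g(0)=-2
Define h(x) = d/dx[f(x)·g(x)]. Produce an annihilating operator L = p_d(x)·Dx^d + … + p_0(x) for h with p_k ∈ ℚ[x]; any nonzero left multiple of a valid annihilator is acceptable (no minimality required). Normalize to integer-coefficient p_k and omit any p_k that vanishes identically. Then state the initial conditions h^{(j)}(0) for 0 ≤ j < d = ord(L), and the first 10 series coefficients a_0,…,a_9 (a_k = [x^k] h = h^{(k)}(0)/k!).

f: a_k = 0, 12, 0, -64, 0, 3072/5, 0, -49152/7, 0, 262144/3, …
g: a_k = -2, -2, -1, -1/3, -1/12, -1/60, -1/360, -1/2520, -1/20160, -1/181440, …
f·g: L₀ = L_f ⊗_s L_g, ord ≤ 2·1.
h=h₀': d/dx-closure on L₀ ⇒ L.
L = (-31 - 64·x + 1568·x^2 - 1024·x^3 + 256·x^4) + (30 + 96·x - 1600·x^2 + 1536·x^3 - 512·x^4)·Dx + (1 - 32·x + 32·x^2 - 512·x^3 + 256·x^4)·Dx^2  (order 2).
h: a_k = -24, -48, 348, 496, -5829, -7246, 940403/10, 2325068/21, -169134311/112, -1862268947/1080, …
ICs: h(0) = -24, h′(0) = -48.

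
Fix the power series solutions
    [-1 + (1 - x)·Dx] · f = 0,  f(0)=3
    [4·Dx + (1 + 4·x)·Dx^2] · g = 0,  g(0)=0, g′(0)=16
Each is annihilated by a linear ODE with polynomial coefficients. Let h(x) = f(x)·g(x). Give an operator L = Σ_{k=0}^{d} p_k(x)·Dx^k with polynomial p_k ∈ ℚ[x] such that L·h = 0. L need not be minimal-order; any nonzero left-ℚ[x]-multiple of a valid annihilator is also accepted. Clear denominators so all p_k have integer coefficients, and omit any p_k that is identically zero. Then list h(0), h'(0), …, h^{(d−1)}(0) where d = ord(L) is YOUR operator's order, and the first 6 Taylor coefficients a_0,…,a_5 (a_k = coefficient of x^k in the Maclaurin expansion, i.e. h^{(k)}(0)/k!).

f: a_k = 3, 3, 3, 3, 3, 3, …
g: a_k = 0, 16, -32, 256/3, -256, 4096/5, …
h₀=f·g: eliminate ⇒ L₀, order ≤ 1·2.
L = 4 + (-2 + 12·x)·Dx + (-1 - 3·x + 4·x^2)·Dx^2  (order 2).
h: a_k = 0, 48, -48, 208, -560, 9488/5, …
ICs: h(0) = 0, h′(0) = 48.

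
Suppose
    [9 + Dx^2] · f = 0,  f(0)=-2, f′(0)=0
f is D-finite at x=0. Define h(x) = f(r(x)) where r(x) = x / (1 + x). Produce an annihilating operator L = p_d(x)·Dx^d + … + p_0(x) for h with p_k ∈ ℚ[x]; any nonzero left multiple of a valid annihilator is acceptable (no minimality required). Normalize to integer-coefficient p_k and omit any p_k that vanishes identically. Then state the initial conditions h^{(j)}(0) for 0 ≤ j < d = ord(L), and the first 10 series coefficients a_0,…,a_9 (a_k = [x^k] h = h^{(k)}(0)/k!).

f: a_k = -2, 0, 9, 0, -27/4, 0, 81/40, 0, -729/2240, 0, …
Change of var in L_f (x↦r) gives L₀.
L = 9 + (2 + 6·x + 6·x^2 + 2·x^3)·Dx + (1 + 4·x + 6·x^2 + 4·x^3 + x^4)·Dx^2  (order 2).
h: a_k = -2, 0, 9, -18, 81/4, -9, -819/40, 1377/20, -293553/2240, 54657/280, …
ICs: h(0) = -2, h′(0) = 0.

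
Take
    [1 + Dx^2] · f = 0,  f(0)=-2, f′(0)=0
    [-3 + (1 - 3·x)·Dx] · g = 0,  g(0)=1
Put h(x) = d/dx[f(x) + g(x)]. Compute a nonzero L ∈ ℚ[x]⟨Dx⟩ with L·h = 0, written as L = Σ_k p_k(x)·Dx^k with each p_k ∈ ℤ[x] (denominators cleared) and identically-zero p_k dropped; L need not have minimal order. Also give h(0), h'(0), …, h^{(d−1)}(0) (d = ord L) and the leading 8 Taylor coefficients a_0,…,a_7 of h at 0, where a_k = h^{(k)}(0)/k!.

f: a_k = -2, 0, 1, 0, -1/12, 0, 1/360, 0, …
g: a_k = 1, 3, 9, 27, 81, 243, 729, 2187, …
f+g: L₀ = lclm(L_f,L_g), ord ≤ 2+1.
h=h₀': d/dx-closure on L₀ ⇒ L.
L = (654 - 36·x + 54·x^2) + (-55 + 171·x - 27·x^2 + 27·x^3)·Dx + (654 - 36·x + 54·x^2)·Dx^2 + (-55 + 171·x - 27·x^2 + 27·x^3)·Dx^3  (order 3).
h: a_k = 3, 20, 81, 971/3, 1215, 262441/60, 15309, 132269759/2520, …
ICs: h(0) = 3, h′(0) = 20, h′′(0) = 162.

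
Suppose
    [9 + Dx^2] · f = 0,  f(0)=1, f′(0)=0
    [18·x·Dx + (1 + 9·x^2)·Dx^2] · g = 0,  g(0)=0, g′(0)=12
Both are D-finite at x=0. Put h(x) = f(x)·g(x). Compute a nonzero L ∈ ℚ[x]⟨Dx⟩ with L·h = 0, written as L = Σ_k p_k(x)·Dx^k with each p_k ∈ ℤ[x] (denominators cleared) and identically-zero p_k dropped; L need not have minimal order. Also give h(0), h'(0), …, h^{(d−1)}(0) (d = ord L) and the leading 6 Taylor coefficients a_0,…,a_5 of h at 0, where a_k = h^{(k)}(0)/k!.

L = (810 + 18954·x^2 + 72171·x^4 + 236196·x^6 + 531441·x^8) + (972·x + 14580·x^3 + 78732·x^5 + 236196·x^7)·Dx + (108 + 2592·x^2 + 13122·x^4 + 52488·x^6 + 118098·x^8)·Dx^2 + (108·x + 1620·x^3 + 8748·x^5 + 26244·x^7)·Dx^3 + (2 + 54·x^2 + 567·x^4 + 2916·x^6 + 6561·x^8)·Dx^4  (order 4).
h: a_k = 0, 12, 0, -90, 0, 3969/10, …
ICs: h(0) = 0, h′(0) = 12, h′′(0) = 0, h′′′(0) = -540.

f: a_k = 1, 0, -9/2, 0, 27/8, 0, …
g: a_k = 0, 12, 0, -36, 0, 972/5, …
Sym-product of L_f,L_g gives L₀ (≤ ord 4).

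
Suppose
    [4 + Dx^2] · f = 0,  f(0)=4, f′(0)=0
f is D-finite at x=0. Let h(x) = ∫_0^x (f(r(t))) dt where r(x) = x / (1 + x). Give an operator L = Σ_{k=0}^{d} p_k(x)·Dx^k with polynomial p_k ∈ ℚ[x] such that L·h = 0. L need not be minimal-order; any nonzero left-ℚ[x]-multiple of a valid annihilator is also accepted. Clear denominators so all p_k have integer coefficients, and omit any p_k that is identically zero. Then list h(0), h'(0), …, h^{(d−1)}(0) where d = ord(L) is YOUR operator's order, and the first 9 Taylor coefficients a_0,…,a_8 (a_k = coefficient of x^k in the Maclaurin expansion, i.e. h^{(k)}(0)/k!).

f: a_k = 4, 0, -8, 0, 8/3, 0, -16/45, 0, 8/315, …
h₀=f(r): pull back L_f along r ⇒ L₀.
h=∫₀ˣh₀: take L = L₀·Dx.
L = 4·Dx + (2 + 6·x + 6·x^2 + 2·x^3)·Dx^2 + (1 + 4·x + 6·x^2 + 4·x^3 + x^4)·Dx^3  (order 3).
h: a_k = 0, 4, 0, -8/3, 4, -64/15, 32/9, -88/45, -2/5, …
ICs: h(0) = 0, h′(0) = 4, h′′(0) = 0.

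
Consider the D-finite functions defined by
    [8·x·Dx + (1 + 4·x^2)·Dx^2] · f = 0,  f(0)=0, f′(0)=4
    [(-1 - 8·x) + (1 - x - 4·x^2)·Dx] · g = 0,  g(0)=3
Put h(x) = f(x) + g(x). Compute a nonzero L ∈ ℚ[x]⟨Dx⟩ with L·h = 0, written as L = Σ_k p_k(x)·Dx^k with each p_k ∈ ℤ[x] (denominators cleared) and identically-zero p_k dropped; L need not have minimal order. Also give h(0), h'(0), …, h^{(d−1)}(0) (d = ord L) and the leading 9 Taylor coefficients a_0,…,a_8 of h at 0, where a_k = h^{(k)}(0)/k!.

f: a_k = 0, 4, 0, -16/3, 0, 64/5, 0, -256/7, 0, …
g: a_k = 3, 3, 15, 27, 87, 195, 543, 1323, 3495, …
h₀=f+g: left-lcm gives L₀, ord ≤ 3.
L = (40 - 160·x - 2272·x^2 - 4608·x^3 - 16896·x^4 - 6144·x^6)·Dx + (-31 - 264·x - 364·x^2 - 2208·x^3 - 4160·x^4 - 12800·x^5 - 768·x^6 - 6144·x^7)·Dx^2 + (5 + 11·x + 80·x^2 - 116·x^3 - 80·x^4 - 704·x^5 - 1536·x^6 - 256·x^7 - 1024·x^8)·Dx^3  (order 3).
h: a_k = 3, 7, 15, 65/3, 87, 1039/5, 543, 9005/7, 3495, …
ICs: h(0) = 3, h′(0) = 7, h′′(0) = 30.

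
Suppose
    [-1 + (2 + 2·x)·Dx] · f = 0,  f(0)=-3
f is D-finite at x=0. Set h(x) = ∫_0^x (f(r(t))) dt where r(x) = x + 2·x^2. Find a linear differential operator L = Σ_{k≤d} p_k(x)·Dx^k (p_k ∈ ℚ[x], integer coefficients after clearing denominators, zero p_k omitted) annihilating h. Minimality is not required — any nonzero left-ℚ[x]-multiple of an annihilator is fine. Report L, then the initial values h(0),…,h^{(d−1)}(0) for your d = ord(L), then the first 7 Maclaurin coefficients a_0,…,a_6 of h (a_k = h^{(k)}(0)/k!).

f: a_k = -3, -3/2, 3/8, -3/16, 15/128, -21/256, 63/1024, …
L₀ from L_f via x↦r, Dx↦r'^{-1}Dx.
∫: right-multiply L₀ by Dx.
L = (-1 - 4·x)·Dx + (2 + 2·x + 4·x^2)·Dx^2  (order 2).
h: a_k = 0, -3, -3/4, -7/8, 21/64, 63/640, -119/512, …
ICs: h(0) = 0, h′(0) = -3.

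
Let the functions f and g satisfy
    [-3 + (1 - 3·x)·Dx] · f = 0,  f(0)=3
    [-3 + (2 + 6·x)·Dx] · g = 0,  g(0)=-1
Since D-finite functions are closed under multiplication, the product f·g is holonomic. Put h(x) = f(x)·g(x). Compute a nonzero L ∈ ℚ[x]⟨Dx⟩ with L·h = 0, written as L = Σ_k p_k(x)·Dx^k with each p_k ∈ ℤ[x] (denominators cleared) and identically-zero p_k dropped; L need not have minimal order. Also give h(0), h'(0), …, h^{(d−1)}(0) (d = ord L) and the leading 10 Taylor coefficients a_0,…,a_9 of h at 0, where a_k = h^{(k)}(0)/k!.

L = (9 + 9·x) + (-2 + 18·x^2)·Dx  (order 1).
h: a_k = -3, -27/2, -297/8, -1863/16, -43497/128, -266085/256, -3147093/1024, -19099071/2048, -908311401/32768, -5492088441/65536, …
ICs: h(0) = -3.

f: a_k = 3, 9, 27, 81, 243, 729, 2187, 6561, 19683, 59049, …
g: a_k = -1, -3/2, 9/8, -27/16, 405/128, -1701/256, 15309/1024, -72171/2048, 2814669/32768, -14073345/65536, …
f·g: L₀ = L_f ⊗_s L_g, ord ≤ 1·1.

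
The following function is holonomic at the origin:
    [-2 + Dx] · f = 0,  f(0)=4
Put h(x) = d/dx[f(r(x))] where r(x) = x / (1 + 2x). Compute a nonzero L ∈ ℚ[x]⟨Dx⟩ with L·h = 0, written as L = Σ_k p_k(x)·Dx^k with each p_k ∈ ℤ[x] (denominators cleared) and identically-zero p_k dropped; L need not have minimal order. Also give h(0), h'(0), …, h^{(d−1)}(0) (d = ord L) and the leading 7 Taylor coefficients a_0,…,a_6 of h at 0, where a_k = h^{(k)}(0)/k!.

L = (-2 - 8·x) + (-1 - 4·x - 4·x^2)·Dx  (order 1).
h: a_k = 8, -16, 16, 32/3, -304/3, 4832/15, -34912/45, …
ICs: h(0) = 8.

f: a_k = 4, 8, 8, 16/3, 8/3, 16/15, 16/45, …
Change of var in L_f (x↦r) gives L₀.
Differentiate: ansatz ord ≤ ord L₀ ⇒ L.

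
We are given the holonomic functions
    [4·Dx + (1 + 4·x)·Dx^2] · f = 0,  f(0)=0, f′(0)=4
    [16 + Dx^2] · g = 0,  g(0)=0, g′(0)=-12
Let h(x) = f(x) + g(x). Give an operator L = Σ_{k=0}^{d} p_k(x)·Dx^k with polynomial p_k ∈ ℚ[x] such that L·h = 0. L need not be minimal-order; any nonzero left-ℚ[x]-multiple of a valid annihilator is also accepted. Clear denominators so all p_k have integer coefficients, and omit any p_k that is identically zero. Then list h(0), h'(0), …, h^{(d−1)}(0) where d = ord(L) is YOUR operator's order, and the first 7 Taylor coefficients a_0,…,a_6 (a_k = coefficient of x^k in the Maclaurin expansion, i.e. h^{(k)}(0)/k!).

L = (448 + 512·x + 1024·x^2)·Dx + (48 + 320·x + 768·x^2 + 1024·x^3)·Dx^2 + (28 + 32·x + 64·x^2)·Dx^3 + (3 + 20·x + 48·x^2 + 64·x^3)·Dx^4  (order 4).
h: a_k = 0, -8, -8, 160/3, -64, 896/5, -2048/3, …
ICs: h(0) = 0, h′(0) = -8, h′′(0) = -16, h′′′(0) = 320.

f: a_k = 0, 4, -8, 64/3, -64, 1024/5, -2048/3, …
g: a_k = 0, -12, 0, 32, 0, -128/5, 0, …
h₀=f+g: left-lcm gives L₀, ord ≤ 4.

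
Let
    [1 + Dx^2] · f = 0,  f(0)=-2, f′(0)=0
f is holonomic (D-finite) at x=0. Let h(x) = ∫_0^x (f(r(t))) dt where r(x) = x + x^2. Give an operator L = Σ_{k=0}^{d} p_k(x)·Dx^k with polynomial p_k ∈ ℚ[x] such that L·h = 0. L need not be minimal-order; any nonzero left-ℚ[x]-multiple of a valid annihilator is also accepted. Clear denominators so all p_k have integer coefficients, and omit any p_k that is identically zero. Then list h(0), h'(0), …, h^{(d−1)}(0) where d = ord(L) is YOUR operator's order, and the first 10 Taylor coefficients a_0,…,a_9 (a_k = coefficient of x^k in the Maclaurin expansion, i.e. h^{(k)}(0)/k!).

L = (1 + 6·x + 12·x^2 + 8·x^3)·Dx - 2·Dx^2 + (1 + 2·x)·Dx^3  (order 3).
h: a_k = 0, -2, 0, 1/3, 1/2, 11/60, -1/18, -179/2520, -19/480, -841/181440, …
ICs: h(0) = 0, h′(0) = -2, h′′(0) = 0.

f: a_k = -2, 0, 1, 0, -1/12, 0, 1/360, 0, -1/20160, 0, …
Change of var in L_f (x↦r) gives L₀.
∫: right-multiply L₀ by Dx.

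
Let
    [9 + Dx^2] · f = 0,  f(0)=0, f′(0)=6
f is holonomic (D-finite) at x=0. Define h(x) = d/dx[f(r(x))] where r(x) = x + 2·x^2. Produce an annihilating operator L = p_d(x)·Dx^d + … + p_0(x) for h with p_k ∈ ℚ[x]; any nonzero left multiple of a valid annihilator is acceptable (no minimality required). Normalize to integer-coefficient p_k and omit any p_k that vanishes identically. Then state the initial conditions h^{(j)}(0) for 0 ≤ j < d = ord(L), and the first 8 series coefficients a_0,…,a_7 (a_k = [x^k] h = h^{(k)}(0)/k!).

L = (57 + 144·x + 864·x^2 + 2304·x^3 + 2304·x^4) + (-12 - 48·x)·Dx + (1 + 8·x + 16·x^2)·Dx^2  (order 2).
h: a_k = 6, 24, -27, -216, -2079/4, -189, 45117/40, 12474/5, …
ICs: h(0) = 6, h′(0) = 24.

f: a_k = 0, 6, 0, -9, 0, 81/20, 0, -243/280, …
L₀ from L_f via x↦r, Dx↦r'^{-1}Dx.
Differentiate: ansatz ord ≤ ord L₀ ⇒ L.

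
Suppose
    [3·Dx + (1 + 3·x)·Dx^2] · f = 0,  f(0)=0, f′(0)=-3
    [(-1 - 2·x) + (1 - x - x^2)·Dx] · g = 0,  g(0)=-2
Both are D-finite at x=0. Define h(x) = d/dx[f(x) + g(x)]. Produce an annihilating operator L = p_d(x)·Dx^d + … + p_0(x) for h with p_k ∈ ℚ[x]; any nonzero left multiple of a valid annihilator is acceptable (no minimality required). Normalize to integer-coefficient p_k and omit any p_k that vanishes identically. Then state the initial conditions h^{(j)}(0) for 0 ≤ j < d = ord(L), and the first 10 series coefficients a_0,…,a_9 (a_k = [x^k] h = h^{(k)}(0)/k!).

f: a_k = 0, -3, 9/2, -9, 81/4, -243/5, 243/2, -2187/7, 6561/8, -2187, …
g: a_k = -2, -2, -4, -6, -10, -16, -26, -42, -68, -110, …
Weyl lclm of L_f,L_g ⇒ L₀ (ord ≤ 3).
h=h₀': d/dx-closure on L₀ ⇒ L.
L = (-126 - 342·x - 468·x^2 - 180·x^3 - 108·x^4) + (-156·x - 576·x^2 - 672·x^3 - 378·x^4 - 180·x^5)·Dx + (7 + 35·x + 29·x^2 - 63·x^3 - 99·x^4 - 93·x^5 - 36·x^6)·Dx^2  (order 2).
h: a_k = -5, 1, -45, 41, -323, 573, -2481, 6017, -20673, 57269, …
ICs: h(0) = -5, h′(0) = 1.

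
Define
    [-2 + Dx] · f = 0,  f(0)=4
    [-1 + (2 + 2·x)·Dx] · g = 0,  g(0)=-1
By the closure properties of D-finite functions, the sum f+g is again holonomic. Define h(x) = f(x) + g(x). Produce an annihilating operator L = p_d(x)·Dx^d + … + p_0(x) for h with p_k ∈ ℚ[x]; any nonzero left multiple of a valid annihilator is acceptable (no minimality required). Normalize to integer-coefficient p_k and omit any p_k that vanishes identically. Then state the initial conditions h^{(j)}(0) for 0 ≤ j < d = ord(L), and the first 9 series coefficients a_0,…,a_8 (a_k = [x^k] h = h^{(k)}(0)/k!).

f: a_k = 4, 8, 8, 16/3, 8/3, 16/15, 16/45, 32/315, 8/315, …
g: a_k = -1, -1/2, 1/8, -1/16, 5/128, -7/256, 21/1024, -33/2048, 429/32768, …
Sum ⇒ L₀ = lclm(L_f,L_g) in ℚ(x)⟨Dx⟩.
L = (10 + 8·x) + (-17 - 32·x - 16·x^2)·Dx + (6 + 14·x + 8·x^2)·Dx^2  (order 2).
h: a_k = 3, 15/2, 65/8, 253/48, 1039/384, 3991/3840, 17329/46080, 55141/645120, 397279/10321920, …
ICs: h(0) = 3, h′(0) = 15/2.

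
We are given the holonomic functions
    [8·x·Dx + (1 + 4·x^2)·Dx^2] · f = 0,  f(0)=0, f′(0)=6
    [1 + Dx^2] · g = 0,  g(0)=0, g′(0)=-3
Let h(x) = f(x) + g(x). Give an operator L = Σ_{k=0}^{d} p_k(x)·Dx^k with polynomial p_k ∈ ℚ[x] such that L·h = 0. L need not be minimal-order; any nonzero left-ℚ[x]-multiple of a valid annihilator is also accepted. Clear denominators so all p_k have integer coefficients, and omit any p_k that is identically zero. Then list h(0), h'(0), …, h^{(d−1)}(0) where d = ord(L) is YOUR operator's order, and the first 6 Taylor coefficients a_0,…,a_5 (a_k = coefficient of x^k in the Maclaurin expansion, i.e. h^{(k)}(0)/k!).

L = (-376·x + 1600·x^3 + 128·x^5)·Dx + (-7 + 76·x^2 + 432·x^4 + 64·x^6)·Dx^2 + (-376·x + 1600·x^3 + 128·x^5)·Dx^3 + (-7 + 76·x^2 + 432·x^4 + 64·x^6)·Dx^4  (order 4).
h: a_k = 0, 3, 0, -15/2, 0, 767/40, …
ICs: h(0) = 0, h′(0) = 3, h′′(0) = 0, h′′′(0) = -45.

f: a_k = 0, 6, 0, -8, 0, 96/5, …
g: a_k = 0, -3, 0, 1/2, 0, -1/40, …
h₀=f+g: left-lcm gives L₀, ord ≤ 4.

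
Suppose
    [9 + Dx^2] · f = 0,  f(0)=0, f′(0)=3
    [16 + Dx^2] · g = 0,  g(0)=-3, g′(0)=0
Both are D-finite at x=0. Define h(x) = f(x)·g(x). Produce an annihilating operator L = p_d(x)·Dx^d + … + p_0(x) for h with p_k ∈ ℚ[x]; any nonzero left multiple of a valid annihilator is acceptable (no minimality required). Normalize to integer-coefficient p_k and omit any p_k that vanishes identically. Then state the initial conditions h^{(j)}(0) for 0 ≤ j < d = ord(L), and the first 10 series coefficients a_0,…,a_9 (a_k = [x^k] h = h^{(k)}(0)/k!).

L = 49 + 50·Dx^2 + Dx^4  (order 4).
h: a_k = 0, -9, 0, 171/2, 0, -8403/40, 0, 137257/560, 0, -747289/4480, …
ICs: h(0) = 0, h′(0) = -9, h′′(0) = 0, h′′′(0) = 513.

f: a_k = 0, 3, 0, -9/2, 0, 81/40, 0, -243/560, 0, 243/4480, …
g: a_k = -3, 0, 24, 0, -32, 0, 256/15, 0, -512/105, 0, …
L₀ := L_f ⊗_s L_g (sym. prod.), ord ≤ 4.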